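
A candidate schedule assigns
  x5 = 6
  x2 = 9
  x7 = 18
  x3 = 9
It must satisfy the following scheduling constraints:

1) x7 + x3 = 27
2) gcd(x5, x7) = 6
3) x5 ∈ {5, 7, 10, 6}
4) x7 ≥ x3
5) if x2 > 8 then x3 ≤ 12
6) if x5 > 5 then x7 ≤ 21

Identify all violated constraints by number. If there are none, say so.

1) x7 + x3 = 18 + 9 = 27  ✔
2) gcd(6, 18) = 6  ✔
3) x5 = 6 is in {5, 7, 10, 6}  ✔
4) x7 = 18, x3 = 9; 18 ≥ 9  ✔
5) x2 = 9 > 8, so we need x3 ≤ 12; x3 = 9 ≤ 12  ✔
6) x5 = 6 > 5, so we need x7 ≤ 21; x7 = 18 ≤ 21  ✔

The assignment satisfies every constraint.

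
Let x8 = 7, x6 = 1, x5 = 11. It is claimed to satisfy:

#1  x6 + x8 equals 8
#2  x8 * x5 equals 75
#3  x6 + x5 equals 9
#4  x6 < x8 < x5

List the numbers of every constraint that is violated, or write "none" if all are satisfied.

No — constraints 2, 3 are not satisfied.

#1 x6 + x8 = 1 + 7 = 8 — OK.
#2 x8 * x5 = 7 * 11 = 77, not 75 — violated.
#3 x6 + x5 = 1 + 11 = 12, not 9 — violated.
#4 values 1 < 7 < 11 — OK.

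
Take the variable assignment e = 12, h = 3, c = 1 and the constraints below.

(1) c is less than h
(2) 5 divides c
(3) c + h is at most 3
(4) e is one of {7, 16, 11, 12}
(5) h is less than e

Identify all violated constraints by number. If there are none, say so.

Violated: 2 and 3.

(1) c = 1, h = 3; 1 < 3 — holds.
(2) 1 = 5*0 + 1, so 5 does not divide 1 — fails.
(3) c + h = 1 + 3 = 4; 4 > 3, bound 3 not met — fails.
(4) e = 12 is in {7, 16, 11, 12} — holds.
(5) h = 3, e = 12; 3 < 12 — holds.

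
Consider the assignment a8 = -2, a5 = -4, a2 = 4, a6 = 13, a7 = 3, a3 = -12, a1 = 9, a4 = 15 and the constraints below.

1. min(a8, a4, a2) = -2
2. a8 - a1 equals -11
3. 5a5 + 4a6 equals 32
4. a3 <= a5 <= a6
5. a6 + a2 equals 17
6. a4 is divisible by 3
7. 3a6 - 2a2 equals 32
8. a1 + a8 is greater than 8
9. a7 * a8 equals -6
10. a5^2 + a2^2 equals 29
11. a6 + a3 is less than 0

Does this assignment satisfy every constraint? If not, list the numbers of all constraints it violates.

1. min(-2, 15, 4) = -2 — OK.
2. a8 - a1 = -2 - 9 = -11 — OK.
3. 5a5 + 4a6 = 5(-4) + 4(13) = 32 — OK.
4. values -12 <= -4 <= 13 — OK.
5. a6 + a2 = 13 + 4 = 17 — OK.
6. 15 / 3 = 5, so 3 divides 15 — OK.
7. 3a6 - 2a2 = 3(13) - 2(4) = 31, not 32 — violated.
8. a1 + a8 = 9 + (-2) = 7; 7 ≤ 8, bound 8 not met — violated.
9. a7 * a8 = 3 * (-2) = -6 — OK.
10. a5^2 + a2^2 = (-4)^2 + 4^2 = 16 + 16 = 32, not 29 — violated.
11. a6 + a3 = 13 + (-12) = 1; 1 ≥ 0, bound 0 not met — violated.

No — constraints 7, 8, 10, and 11 are not satisfied.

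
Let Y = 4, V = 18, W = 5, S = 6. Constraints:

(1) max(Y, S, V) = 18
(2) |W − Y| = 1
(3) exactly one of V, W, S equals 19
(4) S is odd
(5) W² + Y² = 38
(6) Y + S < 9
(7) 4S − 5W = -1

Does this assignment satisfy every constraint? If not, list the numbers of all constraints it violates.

Violated: 3, 4, 5, 6.

(1) max(4, 6, 18) = 18  yes
(2) |5 − 4| = 1  yes
(3) V=18, W=5, S=6; 0 of them equal 19, not exactly one  no
(4) S = 6 is even  no
(5) W² + Y² = 5² + 4² = 25 + 16 = 41, not 38  no
(6) Y + S = 4 + 6 = 10; 10 ≥ 9, bound 9 not met  no
(7) 4S − 5W = 4(6) − 5(5) = -1  yes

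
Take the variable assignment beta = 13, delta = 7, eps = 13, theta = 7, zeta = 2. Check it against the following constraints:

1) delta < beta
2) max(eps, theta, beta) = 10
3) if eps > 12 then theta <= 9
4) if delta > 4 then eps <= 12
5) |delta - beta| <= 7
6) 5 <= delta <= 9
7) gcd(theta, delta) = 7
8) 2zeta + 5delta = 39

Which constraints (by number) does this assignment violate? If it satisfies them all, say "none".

1) delta = 7, beta = 13; 7 < 13 — OK.
2) max(13, 7, 13) = 13, not 10 — violated.
3) eps = 13 > 12, so we need theta ≤ 9; theta = 7 ≤ 9 — OK.
4) delta = 7 > 4, so we need eps ≤ 12; but eps = 13 > 12 — violated.
5) |7 - 13| = 6; 6 ≤ 7 — OK.
6) delta = 7 lies in [5, 9] — OK.
7) gcd(7, 7) = 7 — OK.
8) 2zeta + 5delta = 2(2) + 5(7) = 39 — OK.

Constraints 2 and 4 are violated.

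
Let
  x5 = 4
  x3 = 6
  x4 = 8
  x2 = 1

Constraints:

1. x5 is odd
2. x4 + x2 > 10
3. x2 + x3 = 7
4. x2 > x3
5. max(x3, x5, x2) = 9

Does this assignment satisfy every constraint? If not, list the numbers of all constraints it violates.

Violated: 1, 2, 4, and 5.

1. x5 = 4 is even  ✘
2. x4 + x2 = 8 + 1 = 9; 9 ≤ 10, bound 10 not met  ✘
3. x2 + x3 = 1 + 6 = 7  ✔
4. x2 = 1, x3 = 6; 1 ≤ 6 (want >)  ✘
5. max(6, 4, 1) = 6, not 9  ✘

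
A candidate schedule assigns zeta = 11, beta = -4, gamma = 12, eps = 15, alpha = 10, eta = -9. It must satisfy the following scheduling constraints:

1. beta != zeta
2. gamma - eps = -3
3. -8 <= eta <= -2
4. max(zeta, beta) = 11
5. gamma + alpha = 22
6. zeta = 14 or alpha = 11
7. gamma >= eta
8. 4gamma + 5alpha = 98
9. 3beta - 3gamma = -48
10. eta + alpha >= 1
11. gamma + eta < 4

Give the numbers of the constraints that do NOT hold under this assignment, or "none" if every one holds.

Constraints 3 and 6 do not hold.

1. beta = -4, zeta = 11; distinct — holds.
2. gamma - eps = 12 - 15 = -3 — holds.
3. eta = -9 is outside [-8, -2] — fails.
4. max(11, -4) = 11 — holds.
5. gamma + alpha = 12 + 10 = 22 — holds.
6. zeta = 11 ≠ 14 and alpha = 10 ≠ 11; both disjuncts false — fails.
7. gamma = 12, eta = -9; 12 ≥ -9 — holds.
8. 4gamma + 5alpha = 4(12) + 5(10) = 98 — holds.
9. 3beta - 3gamma = 3(-4) - 3(12) = -48 — holds.
10. eta + alpha = -9 + 10 = 1; 1 ≥ 1 — holds.
11. gamma + eta = 12 + (-9) = 3; 3 < 4 — holds.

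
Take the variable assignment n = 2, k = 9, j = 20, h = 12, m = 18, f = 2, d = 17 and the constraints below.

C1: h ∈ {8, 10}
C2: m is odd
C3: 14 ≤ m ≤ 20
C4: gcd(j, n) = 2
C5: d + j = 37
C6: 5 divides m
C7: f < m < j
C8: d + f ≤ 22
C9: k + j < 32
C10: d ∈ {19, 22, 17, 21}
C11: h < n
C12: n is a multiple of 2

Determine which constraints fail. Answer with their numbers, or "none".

Constraints 1, 2, 6, and 11 are violated.

C1: h = 12 is not in {8, 10}  ✘
C2: m = 18 is even  ✘
C3: m = 18 lies in [14, 20]  ✔
C4: gcd(20, 2) = 2  ✔
C5: d + j = 17 + 20 = 37  ✔
C6: 18 = 5×3 + 3, so 5 does not divide 18  ✘
C7: values 2 < 18 < 20  ✔
C8: d + f = 17 + 2 = 19; 19 ≤ 22  ✔
C9: k + j = 9 + 20 = 29; 29 < 32  ✔
C10: d = 17 is in {19, 22, 17, 21}  ✔
C11: h = 12, n = 2; 12 ≥ 2 (want <)  ✘
C12: 2 / 2 = 1, so 2 divides 2  ✔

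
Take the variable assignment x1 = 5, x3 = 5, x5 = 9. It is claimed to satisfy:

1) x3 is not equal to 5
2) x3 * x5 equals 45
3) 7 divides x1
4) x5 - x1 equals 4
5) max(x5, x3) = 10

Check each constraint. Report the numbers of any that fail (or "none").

1) x3 = 5, but 5 is required to differ  ✘
2) x3 * x5 = 5 * 9 = 45  ✔
3) 5 = 7*0 + 5, so 7 does not divide 5  ✘
4) x5 - x1 = 9 - 5 = 4  ✔
5) max(9, 5) = 9, not 10  ✘

No — constraints 1, 3, 5 are not satisfied.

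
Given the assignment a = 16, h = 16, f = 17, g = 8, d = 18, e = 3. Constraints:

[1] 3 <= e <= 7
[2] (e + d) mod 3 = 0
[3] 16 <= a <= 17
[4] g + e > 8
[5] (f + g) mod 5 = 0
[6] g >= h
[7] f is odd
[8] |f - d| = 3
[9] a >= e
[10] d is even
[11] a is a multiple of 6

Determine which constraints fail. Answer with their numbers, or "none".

[1] e = 3 lies in [3, 7] — holds.
[2] e + d = 21; 21 mod 3 = 0 — holds.
[3] a = 16 lies in [16, 17] — holds.
[4] g + e = 8 + 3 = 11; 11 > 8 — holds.
[5] f + g = 25; 25 mod 5 = 0 — holds.
[6] g = 8, h = 16; 8 < 16 (want ≥) — does not hold.
[7] f = 17 is odd — holds.
[8] |17 - 18| = 1, not 3 — does not hold.
[9] a = 16, e = 3; 16 ≥ 3 — holds.
[10] d = 18 is even — holds.
[11] 16 = 6*2 + 4, so 6 does not divide 16 — does not hold.

The assignment fails constraints 6, 8, and 11.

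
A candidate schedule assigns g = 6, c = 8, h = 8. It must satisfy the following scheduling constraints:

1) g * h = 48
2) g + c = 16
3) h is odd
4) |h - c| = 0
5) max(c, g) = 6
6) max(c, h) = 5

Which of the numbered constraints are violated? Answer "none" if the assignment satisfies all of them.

No — constraints 2, 3, 5, and 6 are not satisfied.

1) g * h = 6 * 8 = 48 — OK.
2) g + c = 6 + 8 = 14, not 16 — violated.
3) h = 8 is even — violated.
4) |8 - 8| = 0 — OK.
5) max(8, 6) = 8, not 6 — violated.
6) max(8, 8) = 8, not 5 — violated.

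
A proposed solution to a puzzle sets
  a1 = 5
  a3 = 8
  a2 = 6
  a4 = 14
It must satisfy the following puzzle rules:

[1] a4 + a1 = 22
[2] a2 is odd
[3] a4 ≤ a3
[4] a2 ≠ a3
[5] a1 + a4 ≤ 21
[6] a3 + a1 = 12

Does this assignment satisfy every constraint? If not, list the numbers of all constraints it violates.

Violated: 1, 2, 3, 6.

[1] a4 + a1 = 14 + 5 = 19, not 22 — violated.
[2] a2 = 6 is even — violated.
[3] a4 = 14, a3 = 8; 14 > 8 (want ≤) — violated.
[4] a2 = 6, a3 = 8; distinct — satisfied.
[5] a1 + a4 = 5 + 14 = 19; 19 ≤ 21 — satisfied.
[6] a3 + a1 = 8 + 5 = 13, not 12 — violated.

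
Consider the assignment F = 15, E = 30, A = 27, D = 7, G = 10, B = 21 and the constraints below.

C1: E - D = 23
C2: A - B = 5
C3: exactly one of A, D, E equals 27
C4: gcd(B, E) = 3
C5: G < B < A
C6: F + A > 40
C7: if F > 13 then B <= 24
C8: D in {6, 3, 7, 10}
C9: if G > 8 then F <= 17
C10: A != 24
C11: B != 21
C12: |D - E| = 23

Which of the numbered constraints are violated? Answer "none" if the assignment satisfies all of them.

Constraints 2 and 11 are violated.

C1: E - D = 30 - 7 = 23 — holds.
C2: A - B = 27 - 21 = 6, not 5 — does not hold.
C3: A=27, D=7, E=30; 1 of them equals 27 — holds.
C4: gcd(21, 30) = 3 — holds.
C5: values 10 < 21 < 27 — holds.
C6: F + A = 15 + 27 = 42; 42 > 40 — holds.
C7: F = 15 > 13, so we need B ≤ 24; B = 21 ≤ 24 — holds.
C8: D = 7 is in {6, 3, 7, 10} — holds.
C9: G = 10 > 8, so we need F ≤ 17; F = 15 ≤ 17 — holds.
C10: A = 27, and 27 ≠ 24 — holds.
C11: B = 21, but 21 is required to differ — does not hold.
C12: |7 - 30| = 23 — holds.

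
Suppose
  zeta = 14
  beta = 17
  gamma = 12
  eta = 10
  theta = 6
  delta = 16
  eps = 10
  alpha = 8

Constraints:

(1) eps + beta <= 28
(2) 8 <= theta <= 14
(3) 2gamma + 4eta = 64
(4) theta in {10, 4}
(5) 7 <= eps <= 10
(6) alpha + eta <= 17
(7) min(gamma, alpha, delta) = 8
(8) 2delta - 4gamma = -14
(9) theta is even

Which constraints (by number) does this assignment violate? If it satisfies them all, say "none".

Violated: 2, 4, 6, 8.

(1) eps + beta = 10 + 17 = 27; 27 ≤ 28 — satisfied.
(2) theta = 6 is outside [8, 14] — violated.
(3) 2gamma + 4eta = 2(12) + 4(10) = 64 — satisfied.
(4) theta = 6 is not in {10, 4} — violated.
(5) eps = 10 lies in [7, 10] — satisfied.
(6) alpha + eta = 8 + 10 = 18; 18 > 17, bound 17 not met — violated.
(7) min(12, 8, 16) = 8 — satisfied.
(8) 2delta - 4gamma = 2(16) - 4(12) = -16, not -14 — violated.
(9) theta = 6 is even — satisfied.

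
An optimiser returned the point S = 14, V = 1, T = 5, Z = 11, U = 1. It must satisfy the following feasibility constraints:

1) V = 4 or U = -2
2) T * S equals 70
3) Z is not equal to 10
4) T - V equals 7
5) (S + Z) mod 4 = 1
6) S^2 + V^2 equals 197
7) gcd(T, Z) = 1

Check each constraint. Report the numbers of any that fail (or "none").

1) V = 1 ≠ 4 and U = 1 ≠ -2; both disjuncts false  no
2) T * S = 5 * 14 = 70  yes
3) Z = 11, and 11 ≠ 10  yes
4) T - V = 5 - 1 = 4, not 7  no
5) S + Z = 25; 25 mod 4 = 1  yes
6) S^2 + V^2 = 14^2 + 1^2 = 196 + 1 = 197  yes
7) gcd(5, 11) = 1  yes

No — constraints 1, 4 are not satisfied.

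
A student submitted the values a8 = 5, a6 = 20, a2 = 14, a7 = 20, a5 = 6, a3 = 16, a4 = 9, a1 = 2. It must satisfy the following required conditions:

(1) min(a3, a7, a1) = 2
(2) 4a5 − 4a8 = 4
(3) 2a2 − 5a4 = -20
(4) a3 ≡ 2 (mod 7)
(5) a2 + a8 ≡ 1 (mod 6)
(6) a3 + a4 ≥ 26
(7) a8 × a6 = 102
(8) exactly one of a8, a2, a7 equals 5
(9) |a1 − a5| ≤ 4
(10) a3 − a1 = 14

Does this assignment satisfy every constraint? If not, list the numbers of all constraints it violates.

No — constraints 3, 6, and 7 are not satisfied.

(1) min(16, 20, 2) = 2 — satisfied.
(2) 4a5 − 4a8 = 4(6) − 4(5) = 4 — satisfied.
(3) 2a2 − 5a4 = 2(14) − 5(9) = -17, not -20 — violated.
(4) 16 mod 7 = 2 — satisfied.
(5) a2 + a8 = 19; 19 mod 6 = 1 — satisfied.
(6) a3 + a4 = 16 + 9 = 25; 25 < 26, bound 26 not met — violated.
(7) a8 × a6 = 5 × 20 = 100, not 102 — violated.
(8) a8=5, a2=14, a7=20; 1 of them equals 5 — satisfied.
(9) |2 − 6| = 4; 4 ≤ 4 — satisfied.
(10) a3 − a1 = 16 − 2 = 14 — satisfied.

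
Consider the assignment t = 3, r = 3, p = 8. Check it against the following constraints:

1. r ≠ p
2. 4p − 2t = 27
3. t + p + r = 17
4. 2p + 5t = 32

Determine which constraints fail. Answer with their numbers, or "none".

1. r = 3, p = 8; distinct — satisfied.
2. 4p − 2t = 4(8) − 2(3) = 26, not 27 — violated.
3. t + p + r = 3 + 8 + 3 = 14, not 17 — violated.
4. 2p + 5t = 2(8) + 5(3) = 31, not 32 — violated.

Violated: 2, 3, and 4.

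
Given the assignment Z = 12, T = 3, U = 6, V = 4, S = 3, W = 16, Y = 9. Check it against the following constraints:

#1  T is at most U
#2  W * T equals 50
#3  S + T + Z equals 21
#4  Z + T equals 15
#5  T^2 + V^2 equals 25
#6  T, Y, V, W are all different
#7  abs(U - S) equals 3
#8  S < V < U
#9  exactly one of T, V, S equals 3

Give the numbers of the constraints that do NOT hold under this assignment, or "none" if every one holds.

#1 T = 3, U = 6; 3 ≤ 6 — holds.
#2 W * T = 16 * 3 = 48, not 50 — does not hold.
#3 S + T + Z = 3 + 3 + 12 = 18, not 21 — does not hold.
#4 Z + T = 12 + 3 = 15 — holds.
#5 T^2 + V^2 = 3^2 + 4^2 = 9 + 16 = 25 — holds.
#6 values 3, 9, 4, 16 are pairwise distinct — holds.
#7 abs(6 - 3) = 3 — holds.
#8 values 3 < 4 < 6 — holds.
#9 T=3, V=4, S=3; 2 of them equal 3, not exactly one — does not hold.

No — constraints 2, 3, and 9 are not satisfied.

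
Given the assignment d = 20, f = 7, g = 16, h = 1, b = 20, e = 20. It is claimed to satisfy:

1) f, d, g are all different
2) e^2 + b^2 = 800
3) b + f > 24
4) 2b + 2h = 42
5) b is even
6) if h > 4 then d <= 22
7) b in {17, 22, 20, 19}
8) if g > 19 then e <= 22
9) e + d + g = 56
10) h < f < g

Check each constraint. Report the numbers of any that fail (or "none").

1) values 7, 20, 16 are pairwise distinct  ✔
2) e^2 + b^2 = 20^2 + 20^2 = 400 + 400 = 800  ✔
3) b + f = 20 + 7 = 27; 27 > 24  ✔
4) 2b + 2h = 2(20) + 2(1) = 42  ✔
5) b = 20 is even  ✔
6) h = 1, not > 4; antecedent false, conditional vacuously true  ✔
7) b = 20 is in {17, 22, 20, 19}  ✔
8) g = 16, not > 19; antecedent false, conditional vacuously true  ✔
9) e + d + g = 20 + 20 + 16 = 56  ✔
10) values 1 < 7 < 16  ✔

The assignment satisfies every constraint.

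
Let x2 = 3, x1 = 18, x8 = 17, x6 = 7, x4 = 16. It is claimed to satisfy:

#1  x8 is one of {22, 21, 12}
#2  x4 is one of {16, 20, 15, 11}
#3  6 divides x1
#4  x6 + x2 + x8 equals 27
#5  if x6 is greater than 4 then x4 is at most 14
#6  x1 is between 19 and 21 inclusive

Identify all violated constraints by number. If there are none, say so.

Violated: 1, 5, and 6.

#1 x8 = 17 is not in {22, 21, 12}  FAIL
#2 x4 = 16 is in {16, 20, 15, 11}  OK
#3 18 / 6 = 3, so 6 divides 18  OK
#4 x6 + x2 + x8 = 7 + 3 + 17 = 27  OK
#5 x6 = 7 > 4, so we need x4 ≤ 14; but x4 = 16 > 14  FAIL
#6 x1 = 18 is outside [19, 21]  FAIL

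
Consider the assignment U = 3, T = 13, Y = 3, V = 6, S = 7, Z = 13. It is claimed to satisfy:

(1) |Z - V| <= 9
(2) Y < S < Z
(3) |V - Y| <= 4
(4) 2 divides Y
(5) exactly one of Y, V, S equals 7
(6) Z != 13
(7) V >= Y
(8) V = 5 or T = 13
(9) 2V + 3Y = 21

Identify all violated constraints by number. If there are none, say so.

Violated: 4, 6.

(1) |13 - 6| = 7; 7 ≤ 9  ✔
(2) values 3 < 7 < 13  ✔
(3) |6 - 3| = 3; 3 ≤ 4  ✔
(4) 3 = 2*1 + 1, so 2 does not divide 3  ✘
(5) Y=3, V=6, S=7; 1 of them equals 7  ✔
(6) Z = 13, but 13 is required to differ  ✘
(7) V = 6, Y = 3; 6 ≥ 3  ✔
(8) V = 6 ≠ 5, but T = 13 = 13 (second disjunct)  ✔
(9) 2V + 3Y = 2(6) + 3(3) = 21  ✔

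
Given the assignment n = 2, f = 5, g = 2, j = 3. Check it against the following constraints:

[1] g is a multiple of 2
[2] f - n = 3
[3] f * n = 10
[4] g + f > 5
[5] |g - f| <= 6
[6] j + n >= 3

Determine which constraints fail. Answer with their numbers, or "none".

No violations.

[1] 2 / 2 = 1, so 2 divides 2 — holds.
[2] f - n = 5 - 2 = 3 — holds.
[3] f * n = 5 * 2 = 10 — holds.
[4] g + f = 2 + 5 = 7; 7 > 5 — holds.
[5] |2 - 5| = 3; 3 ≤ 6 — holds.
[6] j + n = 3 + 2 = 5; 5 ≥ 3 — holds.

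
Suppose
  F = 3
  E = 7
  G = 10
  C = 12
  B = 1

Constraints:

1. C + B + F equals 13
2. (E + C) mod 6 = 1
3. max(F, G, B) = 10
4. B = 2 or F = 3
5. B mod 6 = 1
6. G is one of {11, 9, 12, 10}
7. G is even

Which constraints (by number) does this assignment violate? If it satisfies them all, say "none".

1. C + B + F = 12 + 1 + 3 = 16, not 13  ✗
2. E + C = 19; 19 mod 6 = 1  ✓
3. max(3, 10, 1) = 10  ✓
4. B = 1 ≠ 2, but F = 3 = 3 (second disjunct)  ✓
5. 1 mod 6 = 1  ✓
6. G = 10 is in {11, 9, 12, 10}  ✓
7. G = 10 is even  ✓

No — constraint 1 is not satisfied.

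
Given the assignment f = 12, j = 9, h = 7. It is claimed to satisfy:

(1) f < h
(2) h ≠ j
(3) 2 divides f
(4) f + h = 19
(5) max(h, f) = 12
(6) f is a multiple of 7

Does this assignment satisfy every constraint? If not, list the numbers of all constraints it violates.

(1) f = 12, h = 7; 12 ≥ 7 (want <) — violated.
(2) h = 7, j = 9; distinct — OK.
(3) 12 / 2 = 6, so 2 divides 12 — OK.
(4) f + h = 12 + 7 = 19 — OK.
(5) max(7, 12) = 12 — OK.
(6) 12 = 7×1 + 5, so 7 does not divide 12 — violated.

No — constraints 1, 6 are not satisfied.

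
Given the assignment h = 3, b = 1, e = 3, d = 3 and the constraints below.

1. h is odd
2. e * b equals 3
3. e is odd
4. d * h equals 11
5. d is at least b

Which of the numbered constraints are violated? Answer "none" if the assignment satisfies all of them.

1. h = 3 is odd — holds.
2. e * b = 3 * 1 = 3 — holds.
3. e = 3 is odd — holds.
4. d * h = 3 * 3 = 9, not 11 — does not hold.
5. d = 3, b = 1; 3 ≥ 1 — holds.

Constraint 4 does not hold.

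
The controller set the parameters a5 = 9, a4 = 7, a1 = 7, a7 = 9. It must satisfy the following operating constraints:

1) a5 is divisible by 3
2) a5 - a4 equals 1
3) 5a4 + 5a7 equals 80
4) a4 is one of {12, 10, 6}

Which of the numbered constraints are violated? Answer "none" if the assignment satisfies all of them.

The assignment fails constraints 2, 4.

1) 9 / 3 = 3, so 3 divides 9  holds
2) a5 - a4 = 9 - 7 = 2, not 1  fails
3) 5a4 + 5a7 = 5(7) + 5(9) = 80  holds
4) a4 = 7 is not in {12, 10, 6}  fails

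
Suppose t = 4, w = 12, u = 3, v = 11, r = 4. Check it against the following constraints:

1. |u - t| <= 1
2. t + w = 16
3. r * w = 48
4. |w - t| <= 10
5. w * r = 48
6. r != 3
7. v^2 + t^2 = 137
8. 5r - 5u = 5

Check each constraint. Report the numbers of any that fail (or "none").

1. |3 - 4| = 1; 1 ≤ 1 — satisfied.
2. t + w = 4 + 12 = 16 — satisfied.
3. r * w = 4 * 12 = 48 — satisfied.
4. |12 - 4| = 8; 8 ≤ 10 — satisfied.
5. w * r = 12 * 4 = 48 — satisfied.
6. r = 4, and 4 ≠ 3 — satisfied.
7. v^2 + t^2 = 11^2 + 4^2 = 121 + 16 = 137 — satisfied.
8. 5r - 5u = 5(4) - 5(3) = 5 — satisfied.

None — every constraint holds.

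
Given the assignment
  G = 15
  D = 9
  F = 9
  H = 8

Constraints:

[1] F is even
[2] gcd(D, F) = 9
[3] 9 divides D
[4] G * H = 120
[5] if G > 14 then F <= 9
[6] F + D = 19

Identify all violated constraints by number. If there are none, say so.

Constraints 1 and 6 do not hold.

[1] F = 9 is odd  ✗
[2] gcd(9, 9) = 9  ✓
[3] 9 / 9 = 1, so 9 divides 9  ✓
[4] G * H = 15 * 8 = 120  ✓
[5] G = 15 > 14, so we need F ≤ 9; F = 9 ≤ 9  ✓
[6] F + D = 9 + 9 = 18, not 19  ✗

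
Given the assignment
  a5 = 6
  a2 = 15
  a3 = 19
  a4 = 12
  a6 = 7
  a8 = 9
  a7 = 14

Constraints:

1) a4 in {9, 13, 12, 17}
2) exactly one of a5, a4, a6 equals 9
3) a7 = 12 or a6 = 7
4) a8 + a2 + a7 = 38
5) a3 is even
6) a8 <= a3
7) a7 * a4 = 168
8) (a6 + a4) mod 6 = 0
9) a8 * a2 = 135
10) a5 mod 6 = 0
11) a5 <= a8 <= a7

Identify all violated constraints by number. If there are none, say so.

No — constraints 2, 5, and 8 are not satisfied.

1) a4 = 12 is in {9, 13, 12, 17} — OK.
2) a5=6, a4=12, a6=7; 0 of them equal 9, not exactly one — violated.
3) a7 = 14 ≠ 12, but a6 = 7 = 7 (second disjunct) — OK.
4) a8 + a2 + a7 = 9 + 15 + 14 = 38 — OK.
5) a3 = 19 is odd — violated.
6) a8 = 9, a3 = 19; 9 ≤ 19 — OK.
7) a7 * a4 = 14 * 12 = 168 — OK.
8) a6 + a4 = 19; 19 mod 6 = 1, not 0 — violated.
9) a8 * a2 = 9 * 15 = 135 — OK.
10) 6 mod 6 = 0 — OK.
11) values 6 <= 9 <= 14 — OK.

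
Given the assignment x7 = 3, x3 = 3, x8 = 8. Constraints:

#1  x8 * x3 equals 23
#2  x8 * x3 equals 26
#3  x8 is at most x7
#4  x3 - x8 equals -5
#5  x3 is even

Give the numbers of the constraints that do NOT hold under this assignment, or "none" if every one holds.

The assignment fails constraints 1, 2, 3, and 5.

#1 x8 * x3 = 8 * 3 = 24, not 23 — fails.
#2 x8 * x3 = 8 * 3 = 24, not 26 — fails.
#3 x8 = 8, x7 = 3; 8 > 3 (want ≤) — fails.
#4 x3 - x8 = 3 - 8 = -5 — holds.
#5 x3 = 3 is odd — fails.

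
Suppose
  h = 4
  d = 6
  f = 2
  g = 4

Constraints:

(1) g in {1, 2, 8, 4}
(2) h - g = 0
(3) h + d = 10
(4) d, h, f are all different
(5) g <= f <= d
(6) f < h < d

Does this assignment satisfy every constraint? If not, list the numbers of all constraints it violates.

(1) g = 4 is in {1, 2, 8, 4}  yes
(2) h - g = 4 - 4 = 0  yes
(3) h + d = 4 + 6 = 10  yes
(4) values 6, 4, 2 are pairwise distinct  yes
(5) values 4, 2, 6; g = 4 is not <= f = 2  no
(6) values 2 < 4 < 6  yes

No — constraint 5 is not satisfied.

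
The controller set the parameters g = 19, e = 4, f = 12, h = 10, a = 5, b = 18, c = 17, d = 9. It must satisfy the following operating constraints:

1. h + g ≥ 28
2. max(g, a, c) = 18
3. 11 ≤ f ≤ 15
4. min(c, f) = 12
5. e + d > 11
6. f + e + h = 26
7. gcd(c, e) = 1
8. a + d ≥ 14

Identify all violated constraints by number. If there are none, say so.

No — constraint 2 is not satisfied.

1. h + g = 10 + 19 = 29; 29 ≥ 28  ✓
2. max(19, 5, 17) = 19, not 18  ✗
3. f = 12 lies in [11, 15]  ✓
4. min(17, 12) = 12  ✓
5. e + d = 4 + 9 = 13; 13 > 11  ✓
6. f + e + h = 12 + 4 + 10 = 26  ✓
7. gcd(17, 4) = 1  ✓
8. a + d = 5 + 9 = 14; 14 ≥ 14  ✓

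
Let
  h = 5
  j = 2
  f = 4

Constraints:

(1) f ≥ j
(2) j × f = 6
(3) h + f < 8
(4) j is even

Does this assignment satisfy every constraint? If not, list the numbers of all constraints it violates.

(1) f = 4, j = 2; 4 ≥ 2  OK
(2) j × f = 2 × 4 = 8, not 6  FAIL
(3) h + f = 5 + 4 = 9; 9 ≥ 8, bound 8 not met  FAIL
(4) j = 2 is even  OK

Violated: 2 and 3.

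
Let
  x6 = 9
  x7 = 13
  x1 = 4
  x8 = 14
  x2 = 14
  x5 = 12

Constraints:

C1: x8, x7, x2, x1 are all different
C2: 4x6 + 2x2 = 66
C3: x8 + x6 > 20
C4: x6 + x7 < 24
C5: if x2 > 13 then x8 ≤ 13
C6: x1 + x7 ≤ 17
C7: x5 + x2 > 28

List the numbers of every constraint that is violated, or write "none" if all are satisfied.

C1: x8 = x2 = 14, not all different — violated.
C2: 4x6 + 2x2 = 4(9) + 2(14) = 64, not 66 — violated.
C3: x8 + x6 = 14 + 9 = 23; 23 > 20 — OK.
C4: x6 + x7 = 9 + 13 = 22; 22 < 24 — OK.
C5: x2 = 14 > 13, so we need x8 ≤ 13; but x8 = 14 > 13 — violated.
C6: x1 + x7 = 4 + 13 = 17; 17 ≤ 17 — OK.
C7: x5 + x2 = 12 + 14 = 26; 26 ≤ 28, bound 28 not met — violated.

Constraints 1, 2, 5, and 7 are violated.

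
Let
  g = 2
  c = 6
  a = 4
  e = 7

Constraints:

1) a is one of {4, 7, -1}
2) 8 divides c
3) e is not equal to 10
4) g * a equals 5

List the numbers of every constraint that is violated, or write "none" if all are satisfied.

1) a = 4 is in {4, 7, -1}  OK
2) 6 = 8*0 + 6, so 8 does not divide 6  FAIL
3) e = 7, and 7 ≠ 10  OK
4) g * a = 2 * 4 = 8, not 5  FAIL

Constraints 2 and 4 are violated.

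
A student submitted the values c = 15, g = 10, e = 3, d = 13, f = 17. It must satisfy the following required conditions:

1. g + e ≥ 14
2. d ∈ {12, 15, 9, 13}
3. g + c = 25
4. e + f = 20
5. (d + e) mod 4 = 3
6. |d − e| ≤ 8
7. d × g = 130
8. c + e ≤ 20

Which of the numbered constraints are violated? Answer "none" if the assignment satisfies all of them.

Violated: 1, 5, 6.

1. g + e = 10 + 3 = 13; 13 < 14, bound 14 not met — fails.
2. d = 13 is in {12, 15, 9, 13} — holds.
3. g + c = 10 + 15 = 25 — holds.
4. e + f = 3 + 17 = 20 — holds.
5. d + e = 16; 16 mod 4 = 0, not 3 — fails.
6. |13 − 3| = 10; 10 > 8, exceeds bound 8 — fails.
7. d × g = 13 × 10 = 130 — holds.
8. c + e = 15 + 3 = 18; 18 ≤ 20 — holds.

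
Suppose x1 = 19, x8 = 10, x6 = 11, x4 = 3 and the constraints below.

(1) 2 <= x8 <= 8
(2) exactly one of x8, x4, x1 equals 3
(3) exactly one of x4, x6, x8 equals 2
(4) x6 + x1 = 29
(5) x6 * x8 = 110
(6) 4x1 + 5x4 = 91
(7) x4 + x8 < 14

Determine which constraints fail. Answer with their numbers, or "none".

(1) x8 = 10 is outside [2, 8] — violated.
(2) x8=10, x4=3, x1=19; 1 of them equals 3 — satisfied.
(3) x4=3, x6=11, x8=10; 0 of them equal 2, not exactly one — violated.
(4) x6 + x1 = 11 + 19 = 30, not 29 — violated.
(5) x6 * x8 = 11 * 10 = 110 — satisfied.
(6) 4x1 + 5x4 = 4(19) + 5(3) = 91 — satisfied.
(7) x4 + x8 = 3 + 10 = 13; 13 < 14 — satisfied.

Constraints 1, 3, and 4 do not hold.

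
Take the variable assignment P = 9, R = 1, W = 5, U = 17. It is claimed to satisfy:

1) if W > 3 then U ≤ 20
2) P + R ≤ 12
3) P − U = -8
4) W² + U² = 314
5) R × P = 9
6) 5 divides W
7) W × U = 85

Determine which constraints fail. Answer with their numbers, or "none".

1) W = 5 > 3, so we need U ≤ 20; U = 17 ≤ 20 — holds.
2) P + R = 9 + 1 = 10; 10 ≤ 12 — holds.
3) P − U = 9 − 17 = -8 — holds.
4) W² + U² = 5² + 17² = 25 + 289 = 314 — holds.
5) R × P = 1 × 9 = 9 — holds.
6) 5 / 5 = 1, so 5 divides 5 — holds.
7) W × U = 5 × 17 = 85 — holds.

No violations.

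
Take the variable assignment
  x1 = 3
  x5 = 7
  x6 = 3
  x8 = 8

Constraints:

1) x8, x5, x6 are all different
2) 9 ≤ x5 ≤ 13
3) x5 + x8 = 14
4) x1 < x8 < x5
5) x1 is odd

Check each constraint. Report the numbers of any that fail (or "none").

1) values 8, 7, 3 are pairwise distinct  OK
2) x5 = 7 is outside [9, 13]  FAIL
3) x5 + x8 = 7 + 8 = 15, not 14  FAIL
4) values 3, 8, 7; x8 = 8 is not < x5 = 7  FAIL
5) x1 = 3 is odd  OK

The assignment fails constraints 2, 3, 4.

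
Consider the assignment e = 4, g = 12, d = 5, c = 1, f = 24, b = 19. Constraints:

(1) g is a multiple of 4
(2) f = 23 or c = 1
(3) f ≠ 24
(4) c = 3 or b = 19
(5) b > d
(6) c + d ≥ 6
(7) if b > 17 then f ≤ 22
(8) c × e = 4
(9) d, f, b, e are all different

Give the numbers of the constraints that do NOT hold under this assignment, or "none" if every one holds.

(1) 12 / 4 = 3, so 4 divides 12 — holds.
(2) f = 24 ≠ 23, but c = 1 = 1 (second disjunct) — holds.
(3) f = 24, but 24 is required to differ — does not hold.
(4) c = 1 ≠ 3, but b = 19 = 19 (second disjunct) — holds.
(5) b = 19, d = 5; 19 > 5 — holds.
(6) c + d = 1 + 5 = 6; 6 ≥ 6 — holds.
(7) b = 19 > 17, so we need f ≤ 22; but f = 24 > 22 — does not hold.
(8) c × e = 1 × 4 = 4 — holds.
(9) values 5, 24, 19, 4 are pairwise distinct — holds.

Constraints 3 and 7 are violated.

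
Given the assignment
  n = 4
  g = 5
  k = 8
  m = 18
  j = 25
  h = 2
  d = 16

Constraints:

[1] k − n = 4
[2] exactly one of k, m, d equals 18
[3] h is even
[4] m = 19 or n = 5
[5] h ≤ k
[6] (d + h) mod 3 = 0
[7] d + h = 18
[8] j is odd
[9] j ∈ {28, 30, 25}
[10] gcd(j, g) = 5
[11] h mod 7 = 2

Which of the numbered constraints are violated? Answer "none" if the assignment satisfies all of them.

[1] k − n = 8 − 4 = 4  holds
[2] k=8, m=18, d=16; 1 of them equals 18  holds
[3] h = 2 is even  holds
[4] m = 18 ≠ 19 and n = 4 ≠ 5; both disjuncts false  fails
[5] h = 2, k = 8; 2 ≤ 8  holds
[6] d + h = 18; 18 mod 3 = 0  holds
[7] d + h = 16 + 2 = 18  holds
[8] j = 25 is odd  holds
[9] j = 25 is in {28, 30, 25}  holds
[10] gcd(25, 5) = 5  holds
[11] 2 mod 7 = 2  holds

Constraint 4 does not hold.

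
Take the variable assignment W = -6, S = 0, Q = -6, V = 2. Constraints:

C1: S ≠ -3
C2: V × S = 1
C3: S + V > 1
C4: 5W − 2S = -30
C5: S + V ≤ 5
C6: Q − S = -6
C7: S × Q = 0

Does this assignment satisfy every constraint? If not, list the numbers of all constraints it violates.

Violated: 2.

C1: S = 0, and 0 ≠ -3  yes
C2: V × S = 2 × 0 = 0, not 1  no
C3: S + V = 0 + 2 = 2; 2 > 1  yes
C4: 5W − 2S = 5(-6) − 2(0) = -30  yes
C5: S + V = 0 + 2 = 2; 2 ≤ 5  yes
C6: Q − S = -6 − 0 = -6  yes
C7: S × Q = 0 × (-6) = 0  yes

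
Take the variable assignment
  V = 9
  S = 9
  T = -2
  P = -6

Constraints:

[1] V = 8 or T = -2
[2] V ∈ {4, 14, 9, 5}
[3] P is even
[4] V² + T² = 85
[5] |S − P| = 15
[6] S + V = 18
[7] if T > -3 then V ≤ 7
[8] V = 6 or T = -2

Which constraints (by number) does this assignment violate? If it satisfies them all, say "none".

[1] V = 9 ≠ 8, but T = -2 = -2 (second disjunct)  holds
[2] V = 9 is in {4, 14, 9, 5}  holds
[3] P = -6 is even  holds
[4] V² + T² = 9² + (-2)² = 81 + 4 = 85  holds
[5] |9 − (-6)| = 15  holds
[6] S + V = 9 + 9 = 18  holds
[7] T = -2 > -3, so we need V ≤ 7; but V = 9 > 7  fails
[8] V = 9 ≠ 6, but T = -2 = -2 (second disjunct)  holds

The assignment fails constraint 7.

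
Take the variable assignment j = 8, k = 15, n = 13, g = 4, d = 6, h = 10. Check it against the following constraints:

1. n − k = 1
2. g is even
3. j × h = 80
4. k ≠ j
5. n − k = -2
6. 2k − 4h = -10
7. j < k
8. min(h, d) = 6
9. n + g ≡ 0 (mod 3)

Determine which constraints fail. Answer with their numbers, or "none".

Constraints 1 and 9 do not hold.

1. n − k = 13 − 15 = -2, not 1 — fails.
2. g = 4 is even — holds.
3. j × h = 8 × 10 = 80 — holds.
4. k = 15, j = 8; distinct — holds.
5. n − k = 13 − 15 = -2 — holds.
6. 2k − 4h = 2(15) − 4(10) = -10 — holds.
7. j = 8, k = 15; 8 < 15 — holds.
8. min(10, 6) = 6 — holds.
9. n + g = 17; 17 mod 3 = 2, not 0 — fails.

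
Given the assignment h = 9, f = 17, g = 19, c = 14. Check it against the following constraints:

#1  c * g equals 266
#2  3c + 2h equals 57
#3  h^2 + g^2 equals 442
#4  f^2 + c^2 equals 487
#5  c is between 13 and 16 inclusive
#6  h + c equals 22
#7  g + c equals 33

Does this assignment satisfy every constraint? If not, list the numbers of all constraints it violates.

Constraints 2, 4, 6 do not hold.

#1 c * g = 14 * 19 = 266 — holds.
#2 3c + 2h = 3(14) + 2(9) = 60, not 57 — does not hold.
#3 h^2 + g^2 = 9^2 + 19^2 = 81 + 361 = 442 — holds.
#4 f^2 + c^2 = 17^2 + 14^2 = 289 + 196 = 485, not 487 — does not hold.
#5 c = 14 lies in [13, 16] — holds.
#6 h + c = 9 + 14 = 23, not 22 — does not hold.
#7 g + c = 19 + 14 = 33 — holds.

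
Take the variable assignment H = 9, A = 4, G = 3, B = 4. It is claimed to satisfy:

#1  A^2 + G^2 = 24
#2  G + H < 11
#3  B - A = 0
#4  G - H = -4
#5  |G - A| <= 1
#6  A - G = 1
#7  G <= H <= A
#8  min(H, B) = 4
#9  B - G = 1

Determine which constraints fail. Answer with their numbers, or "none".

#1 A^2 + G^2 = 4^2 + 3^2 = 16 + 9 = 25, not 24 — violated.
#2 G + H = 3 + 9 = 12; 12 ≥ 11, bound 11 not met — violated.
#3 B - A = 4 - 4 = 0 — satisfied.
#4 G - H = 3 - 9 = -6, not -4 — violated.
#5 |3 - 4| = 1; 1 ≤ 1 — satisfied.
#6 A - G = 4 - 3 = 1 — satisfied.
#7 values 3, 9, 4; H = 9 is not <= A = 4 — violated.
#8 min(9, 4) = 4 — satisfied.
#9 B - G = 4 - 3 = 1 — satisfied.

Constraints 1, 2, 4, and 7 are violated.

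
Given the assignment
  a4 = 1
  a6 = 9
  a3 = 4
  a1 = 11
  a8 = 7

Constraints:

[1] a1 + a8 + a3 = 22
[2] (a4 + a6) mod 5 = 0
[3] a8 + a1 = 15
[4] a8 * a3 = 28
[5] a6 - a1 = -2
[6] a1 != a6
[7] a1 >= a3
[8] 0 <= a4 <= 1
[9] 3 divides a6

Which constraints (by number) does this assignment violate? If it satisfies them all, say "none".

Constraint 3 does not hold.

[1] a1 + a8 + a3 = 11 + 7 + 4 = 22 — holds.
[2] a4 + a6 = 10; 10 mod 5 = 0 — holds.
[3] a8 + a1 = 7 + 11 = 18, not 15 — fails.
[4] a8 * a3 = 7 * 4 = 28 — holds.
[5] a6 - a1 = 9 - 11 = -2 — holds.
[6] a1 = 11, a6 = 9; distinct — holds.
[7] a1 = 11, a3 = 4; 11 ≥ 4 — holds.
[8] a4 = 1 lies in [0, 1] — holds.
[9] 9 / 3 = 3, so 3 divides 9 — holds.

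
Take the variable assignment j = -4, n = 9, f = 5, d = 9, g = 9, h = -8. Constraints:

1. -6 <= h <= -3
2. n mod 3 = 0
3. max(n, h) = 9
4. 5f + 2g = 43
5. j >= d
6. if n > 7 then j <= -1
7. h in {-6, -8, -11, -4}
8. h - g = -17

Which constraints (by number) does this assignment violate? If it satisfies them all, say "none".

1. h = -8 is outside [-6, -3]  ✘
2. 9 mod 3 = 0  ✔
3. max(9, -8) = 9  ✔
4. 5f + 2g = 5(5) + 2(9) = 43  ✔
5. j = -4, d = 9; -4 < 9 (want ≥)  ✘
6. n = 9 > 7, so we need j ≤ -1; j = -4 ≤ -1  ✔
7. h = -8 is in {-6, -8, -11, -4}  ✔
8. h - g = -8 - 9 = -17  ✔

Constraints 1 and 5 do not hold.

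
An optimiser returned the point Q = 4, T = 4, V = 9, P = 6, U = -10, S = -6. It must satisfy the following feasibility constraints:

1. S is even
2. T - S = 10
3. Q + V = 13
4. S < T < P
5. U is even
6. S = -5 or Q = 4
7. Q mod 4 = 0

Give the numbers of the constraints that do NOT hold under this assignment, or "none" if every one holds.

1. S = -6 is even — OK.
2. T - S = 4 - (-6) = 10 — OK.
3. Q + V = 4 + 9 = 13 — OK.
4. values -6 < 4 < 6 — OK.
5. U = -10 is even — OK.
6. S = -6 ≠ -5, but Q = 4 = 4 (second disjunct) — OK.
7. 4 mod 4 = 0 — OK.

No violations.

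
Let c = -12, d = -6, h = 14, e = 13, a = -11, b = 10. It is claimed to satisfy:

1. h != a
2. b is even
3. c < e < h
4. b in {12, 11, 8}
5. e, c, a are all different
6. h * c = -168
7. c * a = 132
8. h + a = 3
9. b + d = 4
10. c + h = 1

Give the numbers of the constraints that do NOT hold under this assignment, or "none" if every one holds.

No — constraints 4, 10 are not satisfied.

1. h = 14, a = -11; distinct — satisfied.
2. b = 10 is even — satisfied.
3. values -12 < 13 < 14 — satisfied.
4. b = 10 is not in {12, 11, 8} — violated.
5. values 13, -12, -11 are pairwise distinct — satisfied.
6. h * c = 14 * (-12) = -168 — satisfied.
7. c * a = -12 * (-11) = 132 — satisfied.
8. h + a = 14 + (-11) = 3 — satisfied.
9. b + d = 10 + (-6) = 4 — satisfied.
10. c + h = -12 + 14 = 2, not 1 — violated.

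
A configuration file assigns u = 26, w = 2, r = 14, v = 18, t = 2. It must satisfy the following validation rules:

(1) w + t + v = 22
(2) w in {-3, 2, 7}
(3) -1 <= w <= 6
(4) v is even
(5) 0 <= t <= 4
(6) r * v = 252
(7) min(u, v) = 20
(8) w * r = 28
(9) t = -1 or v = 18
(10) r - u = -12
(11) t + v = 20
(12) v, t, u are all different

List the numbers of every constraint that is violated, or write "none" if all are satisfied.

Constraint 7 does not hold.

(1) w + t + v = 2 + 2 + 18 = 22  ✓
(2) w = 2 is in {-3, 2, 7}  ✓
(3) w = 2 lies in [-1, 6]  ✓
(4) v = 18 is even  ✓
(5) t = 2 lies in [0, 4]  ✓
(6) r * v = 14 * 18 = 252  ✓
(7) min(26, 18) = 18, not 20  ✗
(8) w * r = 2 * 14 = 28  ✓
(9) t = 2 ≠ -1, but v = 18 = 18 (second disjunct)  ✓
(10) r - u = 14 - 26 = -12  ✓
(11) t + v = 2 + 18 = 20  ✓
(12) values 18, 2, 26 are pairwise distinct  ✓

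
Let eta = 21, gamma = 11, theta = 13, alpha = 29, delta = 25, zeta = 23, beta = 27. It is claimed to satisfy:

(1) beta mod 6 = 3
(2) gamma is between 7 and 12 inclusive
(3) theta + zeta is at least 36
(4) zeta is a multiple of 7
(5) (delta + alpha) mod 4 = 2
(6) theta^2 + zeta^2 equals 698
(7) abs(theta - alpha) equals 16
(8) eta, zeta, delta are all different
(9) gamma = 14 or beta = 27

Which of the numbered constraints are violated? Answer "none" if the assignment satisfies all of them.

(1) 27 mod 6 = 3  ✓
(2) gamma = 11 lies in [7, 12]  ✓
(3) theta + zeta = 13 + 23 = 36; 36 ≥ 36  ✓
(4) 23 = 7*3 + 2, so 7 does not divide 23  ✗
(5) delta + alpha = 54; 54 mod 4 = 2  ✓
(6) theta^2 + zeta^2 = 13^2 + 23^2 = 169 + 529 = 698  ✓
(7) abs(13 - 29) = 16  ✓
(8) values 21, 23, 25 are pairwise distinct  ✓
(9) gamma = 11 ≠ 14, but beta = 27 = 27 (second disjunct)  ✓

Constraint 4 does not hold.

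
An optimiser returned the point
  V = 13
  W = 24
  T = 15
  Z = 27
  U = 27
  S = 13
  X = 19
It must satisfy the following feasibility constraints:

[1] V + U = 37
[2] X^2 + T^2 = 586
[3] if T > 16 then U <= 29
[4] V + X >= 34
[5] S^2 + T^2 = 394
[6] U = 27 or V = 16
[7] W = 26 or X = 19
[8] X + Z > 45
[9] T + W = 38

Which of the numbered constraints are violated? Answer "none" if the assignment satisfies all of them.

[1] V + U = 13 + 27 = 40, not 37 — does not hold.
[2] X^2 + T^2 = 19^2 + 15^2 = 361 + 225 = 586 — holds.
[3] T = 15, not > 16; antecedent false, conditional vacuously true — holds.
[4] V + X = 13 + 19 = 32; 32 < 34, bound 34 not met — does not hold.
[5] S^2 + T^2 = 13^2 + 15^2 = 169 + 225 = 394 — holds.
[6] U = 27 = 27 (first disjunct) — holds.
[7] W = 24 ≠ 26, but X = 19 = 19 (second disjunct) — holds.
[8] X + Z = 19 + 27 = 46; 46 > 45 — holds.
[9] T + W = 15 + 24 = 39, not 38 — does not hold.

Violated: 1, 4, 9.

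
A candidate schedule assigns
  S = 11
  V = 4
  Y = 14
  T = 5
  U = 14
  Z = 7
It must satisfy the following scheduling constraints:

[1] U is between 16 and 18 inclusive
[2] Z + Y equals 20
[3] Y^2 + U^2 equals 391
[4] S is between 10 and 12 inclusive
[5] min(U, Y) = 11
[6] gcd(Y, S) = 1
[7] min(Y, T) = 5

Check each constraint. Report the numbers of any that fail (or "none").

Violated: 1, 2, 3, and 5.

[1] U = 14 is outside [16, 18]  FAIL
[2] Z + Y = 7 + 14 = 21, not 20  FAIL
[3] Y^2 + U^2 = 14^2 + 14^2 = 196 + 196 = 392, not 391  FAIL
[4] S = 11 lies in [10, 12]  OK
[5] min(14, 14) = 14, not 11  FAIL
[6] gcd(14, 11) = 1  OK
[7] min(14, 5) = 5  OK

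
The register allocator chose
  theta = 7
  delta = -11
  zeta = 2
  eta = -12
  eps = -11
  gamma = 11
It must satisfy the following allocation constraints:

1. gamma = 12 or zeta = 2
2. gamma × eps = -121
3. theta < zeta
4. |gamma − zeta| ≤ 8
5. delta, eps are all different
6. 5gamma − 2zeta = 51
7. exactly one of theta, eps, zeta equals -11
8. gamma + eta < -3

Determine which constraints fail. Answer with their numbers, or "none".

1. gamma = 11 ≠ 12, but zeta = 2 = 2 (second disjunct)  holds
2. gamma × eps = 11 × (-11) = -121  holds
3. theta = 7, zeta = 2; 7 ≥ 2 (want <)  fails
4. |11 − 2| = 9; 9 > 8, exceeds bound 8  fails
5. delta = eps = -11, not all different  fails
6. 5gamma − 2zeta = 5(11) − 2(2) = 51  holds
7. theta=7, eps=-11, zeta=2; 1 of them equals -11  holds
8. gamma + eta = 11 + (-12) = -1; -1 ≥ -3, bound -3 not met  fails

Constraints 3, 4, 5, and 8 are violated.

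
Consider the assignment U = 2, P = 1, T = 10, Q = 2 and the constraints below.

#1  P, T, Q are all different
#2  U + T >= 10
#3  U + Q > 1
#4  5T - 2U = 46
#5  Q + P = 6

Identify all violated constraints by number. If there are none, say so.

No — constraint 5 is not satisfied.

#1 values 1, 10, 2 are pairwise distinct — holds.
#2 U + T = 2 + 10 = 12; 12 ≥ 10 — holds.
#3 U + Q = 2 + 2 = 4; 4 > 1 — holds.
#4 5T - 2U = 5(10) - 2(2) = 46 — holds.
#5 Q + P = 2 + 1 = 3, not 6 — fails.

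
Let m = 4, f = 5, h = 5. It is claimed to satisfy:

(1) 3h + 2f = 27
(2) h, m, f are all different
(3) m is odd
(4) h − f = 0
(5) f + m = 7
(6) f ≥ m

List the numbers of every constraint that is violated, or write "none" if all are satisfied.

Violated: 1, 2, 3, and 5.

(1) 3h + 2f = 3(5) + 2(5) = 25, not 27 — violated.
(2) h = f = 5, not all different — violated.
(3) m = 4 is even — violated.
(4) h − f = 5 − 5 = 0 — satisfied.
(5) f + m = 5 + 4 = 9, not 7 — violated.
(6) f = 5, m = 4; 5 ≥ 4 — satisfied.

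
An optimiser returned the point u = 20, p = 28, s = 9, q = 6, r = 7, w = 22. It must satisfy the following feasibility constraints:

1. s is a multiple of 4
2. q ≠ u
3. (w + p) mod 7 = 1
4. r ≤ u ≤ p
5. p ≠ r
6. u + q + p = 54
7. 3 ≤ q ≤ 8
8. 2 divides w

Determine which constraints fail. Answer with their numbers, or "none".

Violated: 1.

1. 9 = 4×2 + 1, so 4 does not divide 9 — does not hold.
2. q = 6, u = 20; distinct — holds.
3. w + p = 50; 50 mod 7 = 1 — holds.
4. values 7 ≤ 20 ≤ 28 — holds.
5. p = 28, r = 7; distinct — holds.
6. u + q + p = 20 + 6 + 28 = 54 — holds.
7. q = 6 lies in [3, 8] — holds.
8. 22 / 2 = 11, so 2 divides 22 — holds.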